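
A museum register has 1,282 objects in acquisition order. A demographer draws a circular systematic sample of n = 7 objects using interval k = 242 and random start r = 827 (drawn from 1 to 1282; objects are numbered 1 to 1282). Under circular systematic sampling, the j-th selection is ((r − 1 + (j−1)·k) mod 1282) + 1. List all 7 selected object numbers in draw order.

Selection 1: 827
Selection 2: 827 + 242 = 1069
Selection 3: 1069 + 242 = 1311 → 1311 − 1282 = 29
Selection 4: 29 + 242 = 271
Selection 5: 271 + 242 = 513
Selection 6: 513 + 242 = 755
Selection 7: 755 + 242 = 997

827, 1069, 29, 271, 513, 755, 997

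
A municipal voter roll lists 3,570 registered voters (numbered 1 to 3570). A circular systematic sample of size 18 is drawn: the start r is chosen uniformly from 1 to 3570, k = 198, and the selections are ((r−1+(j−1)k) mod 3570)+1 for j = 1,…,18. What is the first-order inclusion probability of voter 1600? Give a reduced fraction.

For each position j, as r ranges over 1…3570 the j-th selection hits every voter exactly once, so voter 1600 is selected for exactly 18 of the 3570 starts.
Inclusion probability = 18/3570 = 3/595.

3/595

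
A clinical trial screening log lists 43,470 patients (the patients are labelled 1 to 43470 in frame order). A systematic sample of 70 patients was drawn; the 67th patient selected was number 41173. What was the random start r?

187

k = 43470/70 = 621
r = 41173 − (67−1)×621 = 41173 − 40986 = 187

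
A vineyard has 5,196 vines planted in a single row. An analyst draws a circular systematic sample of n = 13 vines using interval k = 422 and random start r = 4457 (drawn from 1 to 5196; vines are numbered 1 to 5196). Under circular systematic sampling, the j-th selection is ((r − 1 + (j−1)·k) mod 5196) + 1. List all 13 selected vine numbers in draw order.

4457, 4879, 105, 527, 949, 1371, 1793, 2215, 2637, 3059, 3481, 3903, 4325

Selection 1: 4457
Selection 2: 4457 + 422 = 4879
Selection 3: 4879 + 422 = 5301 → 5301 − 5196 = 105
Selection 4: 105 + 422 = 527
Selection 5: 527 + 422 = 949
Selection 6: 949 + 422 = 1371
Selection 7: 1371 + 422 = 1793
Selection 8: 1793 + 422 = 2215
Selection 9: 2215 + 422 = 2637
Selection 10: 2637 + 422 = 3059
Selection 11: 3059 + 422 = 3481
Selection 12: 3481 + 422 = 3903
Selection 13: 3903 + 422 = 4325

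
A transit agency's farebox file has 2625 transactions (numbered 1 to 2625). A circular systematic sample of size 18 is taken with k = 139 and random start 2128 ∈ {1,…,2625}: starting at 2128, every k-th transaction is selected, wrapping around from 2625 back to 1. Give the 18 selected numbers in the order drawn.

Selection 1: 2128
Selection 2: 2128 + 139 = 2267
Selection 3: 2267 + 139 = 2406
Selection 4: 2406 + 139 = 2545
Selection 5: 2545 + 139 = 2684 → 2684 − 2625 = 59
Selection 6: 59 + 139 = 198
Selection 7: 198 + 139 = 337
Selection 8: 337 + 139 = 476
Selection 9: 476 + 139 = 615
Selection 10: 615 + 139 = 754
Selection 11: 754 + 139 = 893
Selection 12: 893 + 139 = 1032
Selection 13: 1032 + 139 = 1171
Selection 14: 1171 + 139 = 1310
Selection 15: 1310 + 139 = 1449
Selection 16: 1449 + 139 = 1588
Selection 17: 1588 + 139 = 1727
Selection 18: 1727 + 139 = 1866

2128, 2267, 2406, 2545, 59, 198, 337, 476, 615, 754, 893, 1032, 1171, 1310, 1449, 1588, 1727, 1866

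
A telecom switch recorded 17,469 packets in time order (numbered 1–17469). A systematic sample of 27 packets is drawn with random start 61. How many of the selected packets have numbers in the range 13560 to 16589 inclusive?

5

k = 17469/27 = 647
First selection ≥ 13560: 61 + ⌈(13560−61)/647⌉·647 = 61 + 21×647 = 13648
Last selection ≤ 16589: 61 + ⌊(16589−61)/647⌋·647 = 61 + 25×647 = 16236
Count = 25 − 21 + 1 = 5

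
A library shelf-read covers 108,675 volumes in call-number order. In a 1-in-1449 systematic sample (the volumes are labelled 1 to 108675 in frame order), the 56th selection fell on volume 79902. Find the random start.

207

k = 1449
r = 79902 − (56−1)×1449 = 79902 − 79695 = 207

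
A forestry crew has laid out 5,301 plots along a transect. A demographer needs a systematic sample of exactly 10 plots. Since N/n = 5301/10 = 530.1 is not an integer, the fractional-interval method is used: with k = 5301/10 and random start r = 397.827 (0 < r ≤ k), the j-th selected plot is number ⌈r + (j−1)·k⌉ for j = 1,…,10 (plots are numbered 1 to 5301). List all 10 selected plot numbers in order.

j=1: r + 0k = 397.827 → ⌈·⌉ = 398
j=2: r + 1k = 927.927 → ⌈·⌉ = 928
j=3: r + 2k = 1458.027 → ⌈·⌉ = 1459
j=4: r + 3k = 1988.127 → ⌈·⌉ = 1989
j=5: r + 4k = 2518.227 → ⌈·⌉ = 2519
j=6: r + 5k = 3048.327 → ⌈·⌉ = 3049
j=7: r + 6k = 3578.427 → ⌈·⌉ = 3579
j=8: r + 7k = 4108.527 → ⌈·⌉ = 4109
j=9: r + 8k = 4638.627 → ⌈·⌉ = 4639
j=10: r + 9k = 5168.727 → ⌈·⌉ = 5169

398, 928, 1459, 1989, 2519, 3049, 3579, 4109, 4639, 5169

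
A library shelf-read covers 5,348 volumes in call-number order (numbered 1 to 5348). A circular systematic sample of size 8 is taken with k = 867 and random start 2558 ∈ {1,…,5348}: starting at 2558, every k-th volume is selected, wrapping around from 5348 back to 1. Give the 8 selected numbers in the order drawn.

2558, 3425, 4292, 5159, 678, 1545, 2412, 3279

Selection 1: 2558
Selection 2: 2558 + 867 = 3425
Selection 3: 3425 + 867 = 4292
Selection 4: 4292 + 867 = 5159
Selection 5: 5159 + 867 = 6026 → 6026 − 5348 = 678
Selection 6: 678 + 867 = 1545
Selection 7: 1545 + 867 = 2412
Selection 8: 2412 + 867 = 3279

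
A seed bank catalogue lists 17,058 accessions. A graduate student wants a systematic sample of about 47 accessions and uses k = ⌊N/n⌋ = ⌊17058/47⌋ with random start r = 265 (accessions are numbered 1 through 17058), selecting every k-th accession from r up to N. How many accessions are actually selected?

47

k = ⌊17058/47⌋ = 362
Achieved size = ⌊(17058 − 265)/362⌋ + 1 = ⌊16793/362⌋ + 1 = 46 + 1 = 47
(last selection: 265 + 46×362 = 16917 ≤ 17058; next would be 17279 > 17058)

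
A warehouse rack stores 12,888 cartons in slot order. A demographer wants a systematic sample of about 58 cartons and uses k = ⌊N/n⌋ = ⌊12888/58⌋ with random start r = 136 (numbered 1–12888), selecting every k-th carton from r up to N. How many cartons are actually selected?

k = ⌊12888/58⌋ = 222
Achieved size = ⌊(12888 − 136)/222⌋ + 1 = ⌊12752/222⌋ + 1 = 57 + 1 = 58
(last selection: 136 + 57×222 = 12790 ≤ 12888; next would be 13012 > 12888)

58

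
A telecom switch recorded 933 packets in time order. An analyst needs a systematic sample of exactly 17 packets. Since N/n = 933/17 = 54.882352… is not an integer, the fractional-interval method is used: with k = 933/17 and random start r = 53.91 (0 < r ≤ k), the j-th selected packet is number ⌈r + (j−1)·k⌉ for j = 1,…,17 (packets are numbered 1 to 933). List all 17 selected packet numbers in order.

j=1: r + 0k = 53.91 → ⌈·⌉ = 54
j=2: r + 1k = 108.792352… → ⌈·⌉ = 109
j=3: r + 2k = 163.674705… → ⌈·⌉ = 164
j=4: r + 3k = 218.557058… → ⌈·⌉ = 219
j=5: r + 4k = 273.439411… → ⌈·⌉ = 274
j=6: r + 5k = 328.321764… → ⌈·⌉ = 329
j=7: r + 6k = 383.204117… → ⌈·⌉ = 384
j=8: r + 7k = 438.086470… → ⌈·⌉ = 439
j=9: r + 8k = 492.968823… → ⌈·⌉ = 493
j=10: r + 9k = 547.851176… → ⌈·⌉ = 548
j=11: r + 10k = 602.733529… → ⌈·⌉ = 603
j=12: r + 11k = 657.615882… → ⌈·⌉ = 658
j=13: r + 12k = 712.498235… → ⌈·⌉ = 713
j=14: r + 13k = 767.380588… → ⌈·⌉ = 768
j=15: r + 14k = 822.262941… → ⌈·⌉ = 823
j=16: r + 15k = 877.145294… → ⌈·⌉ = 878
j=17: r + 16k = 932.027647… → ⌈·⌉ = 933

54, 109, 164, 219, 274, 329, 384, 439, 493, 548, 603, 658, 713, 768, 823, 878, 933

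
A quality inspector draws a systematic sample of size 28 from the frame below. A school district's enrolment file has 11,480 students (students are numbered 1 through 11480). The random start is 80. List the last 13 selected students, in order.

6230, 6640, 7050, 7460, 7870, 8280, 8690, 9100, 9510, 9920, 10330, 10740, 11150

k = N/n = 11480/28 = 410
16th selection = 80 + 15×410 = 6230
17th: 6230 + 410 = 6640
18th: 6640 + 410 = 7050
19th: 7050 + 410 = 7460
20th: 7460 + 410 = 7870
21st: 7870 + 410 = 8280
22nd: 8280 + 410 = 8690
23rd: 8690 + 410 = 9100
24th: 9100 + 410 = 9510
25th: 9510 + 410 = 9920
26th: 9920 + 410 = 10330
27th: 10330 + 410 = 10740
28th: 10740 + 410 = 11150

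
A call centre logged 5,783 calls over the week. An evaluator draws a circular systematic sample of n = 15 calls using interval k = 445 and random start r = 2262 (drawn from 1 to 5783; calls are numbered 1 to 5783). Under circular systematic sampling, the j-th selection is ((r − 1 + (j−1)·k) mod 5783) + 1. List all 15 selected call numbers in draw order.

2262, 2707, 3152, 3597, 4042, 4487, 4932, 5377, 39, 484, 929, 1374, 1819, 2264, 2709

Selection 1: 2262
Selection 2: 2262 + 445 = 2707
Selection 3: 2707 + 445 = 3152
Selection 4: 3152 + 445 = 3597
Selection 5: 3597 + 445 = 4042
Selection 6: 4042 + 445 = 4487
Selection 7: 4487 + 445 = 4932
Selection 8: 4932 + 445 = 5377
Selection 9: 5377 + 445 = 5822 → 5822 − 5783 = 39
Selection 10: 39 + 445 = 484
Selection 11: 484 + 445 = 929
Selection 12: 929 + 445 = 1374
Selection 13: 1374 + 445 = 1819
Selection 14: 1819 + 445 = 2264
Selection 15: 2264 + 445 = 2709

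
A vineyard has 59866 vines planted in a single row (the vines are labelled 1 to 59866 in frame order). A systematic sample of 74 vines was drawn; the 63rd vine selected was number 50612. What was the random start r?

454

k = 59866/74 = 809
r = 50612 − (63−1)×809 = 50612 − 50158 = 454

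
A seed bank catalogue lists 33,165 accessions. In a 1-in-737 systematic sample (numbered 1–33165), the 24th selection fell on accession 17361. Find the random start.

410

k = 737
r = 17361 − (24−1)×737 = 17361 − 16951 = 410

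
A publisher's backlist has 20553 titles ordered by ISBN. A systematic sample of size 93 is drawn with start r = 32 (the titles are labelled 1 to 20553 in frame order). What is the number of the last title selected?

k = 20553/93 = 221
93rd selection = r + (93−1)·k = 32 + 92×221 = 32 + 20332 = 20364

20364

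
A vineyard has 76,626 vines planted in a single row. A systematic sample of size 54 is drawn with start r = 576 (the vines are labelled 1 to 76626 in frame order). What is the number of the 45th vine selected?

63012

k = 76626/54 = 1419
45th selection = r + (45−1)·k = 576 + 44×1419 = 576 + 62436 = 63012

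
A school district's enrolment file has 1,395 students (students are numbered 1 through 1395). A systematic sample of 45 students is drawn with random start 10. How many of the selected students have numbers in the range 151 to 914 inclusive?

k = 1395/45 = 31
First selection ≥ 151: 10 + ⌈(151−10)/31⌉·31 = 10 + 5×31 = 165
Last selection ≤ 914: 10 + ⌊(914−10)/31⌋·31 = 10 + 29×31 = 909
Count = 29 − 5 + 1 = 25

25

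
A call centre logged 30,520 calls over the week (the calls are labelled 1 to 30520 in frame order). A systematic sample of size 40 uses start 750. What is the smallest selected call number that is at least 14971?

15247

k = 30520/40 = 763
Steps past start: ⌈(14971 − 750)/763⌉ = ⌈14221/763⌉ = 19
Selected call: 750 + 19×763 = 15247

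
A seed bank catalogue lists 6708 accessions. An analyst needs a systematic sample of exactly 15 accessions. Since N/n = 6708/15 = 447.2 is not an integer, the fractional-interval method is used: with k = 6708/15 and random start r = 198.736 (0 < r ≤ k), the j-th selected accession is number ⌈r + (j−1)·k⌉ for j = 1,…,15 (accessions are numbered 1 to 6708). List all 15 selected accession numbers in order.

199, 646, 1094, 1541, 1988, 2435, 2882, 3330, 3777, 4224, 4671, 5118, 5566, 6013, 6460

j=1: r + 0k = 198.736 → ⌈·⌉ = 199
j=2: r + 1k = 645.936 → ⌈·⌉ = 646
j=3: r + 2k = 1093.136 → ⌈·⌉ = 1094
j=4: r + 3k = 1540.336 → ⌈·⌉ = 1541
j=5: r + 4k = 1987.536 → ⌈·⌉ = 1988
j=6: r + 5k = 2434.736 → ⌈·⌉ = 2435
j=7: r + 6k = 2881.936 → ⌈·⌉ = 2882
j=8: r + 7k = 3329.136 → ⌈·⌉ = 3330
j=9: r + 8k = 3776.336 → ⌈·⌉ = 3777
j=10: r + 9k = 4223.536 → ⌈·⌉ = 4224
j=11: r + 10k = 4670.736 → ⌈·⌉ = 4671
j=12: r + 11k = 5117.936 → ⌈·⌉ = 5118
j=13: r + 12k = 5565.136 → ⌈·⌉ = 5566
j=14: r + 13k = 6012.336 → ⌈·⌉ = 6013
j=15: r + 14k = 6459.536 → ⌈·⌉ = 6460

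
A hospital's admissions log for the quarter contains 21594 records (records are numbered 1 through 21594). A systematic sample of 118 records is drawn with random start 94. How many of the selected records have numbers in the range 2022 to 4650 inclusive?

k = 21594/118 = 183
First selection ≥ 2022: 94 + ⌈(2022−94)/183⌉·183 = 94 + 11×183 = 2107
Last selection ≤ 4650: 94 + ⌊(4650−94)/183⌋·183 = 94 + 24×183 = 4486
Count = 24 − 11 + 1 = 14

14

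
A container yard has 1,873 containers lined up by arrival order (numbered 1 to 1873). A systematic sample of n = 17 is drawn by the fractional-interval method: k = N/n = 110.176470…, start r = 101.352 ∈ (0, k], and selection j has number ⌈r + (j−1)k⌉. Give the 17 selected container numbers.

102, 212, 322, 432, 543, 653, 763, 873, 983, 1093, 1204, 1314, 1424, 1534, 1644, 1754, 1865

j=1: r + 0k = 101.352 → ⌈·⌉ = 102
j=2: r + 1k = 211.528470… → ⌈·⌉ = 212
j=3: r + 2k = 321.704941… → ⌈·⌉ = 322
j=4: r + 3k = 431.881411… → ⌈·⌉ = 432
j=5: r + 4k = 542.057882… → ⌈·⌉ = 543
j=6: r + 5k = 652.234352… → ⌈·⌉ = 653
j=7: r + 6k = 762.410823… → ⌈·⌉ = 763
j=8: r + 7k = 872.587294… → ⌈·⌉ = 873
j=9: r + 8k = 982.763764… → ⌈·⌉ = 983
j=10: r + 9k = 1092.940235… → ⌈·⌉ = 1093
j=11: r + 10k = 1203.116705… → ⌈·⌉ = 1204
j=12: r + 11k = 1313.293176… → ⌈·⌉ = 1314
j=13: r + 12k = 1423.469647… → ⌈·⌉ = 1424
j=14: r + 13k = 1533.646117… → ⌈·⌉ = 1534
j=15: r + 14k = 1643.822588… → ⌈·⌉ = 1644
j=16: r + 15k = 1753.999058… → ⌈·⌉ = 1754
j=17: r + 16k = 1864.175529… → ⌈·⌉ = 1865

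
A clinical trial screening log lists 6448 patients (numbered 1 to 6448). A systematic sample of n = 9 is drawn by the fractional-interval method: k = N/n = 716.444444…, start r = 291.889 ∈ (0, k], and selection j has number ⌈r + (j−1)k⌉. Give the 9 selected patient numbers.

j=1: r + 0k = 291.889 → ⌈·⌉ = 292
j=2: r + 1k = 1008.333444… → ⌈·⌉ = 1009
j=3: r + 2k = 1724.777888… → ⌈·⌉ = 1725
j=4: r + 3k = 2441.222333… → ⌈·⌉ = 2442
j=5: r + 4k = 3157.666777… → ⌈·⌉ = 3158
j=6: r + 5k = 3874.111222… → ⌈·⌉ = 3875
j=7: r + 6k = 4590.555666… → ⌈·⌉ = 4591
j=8: r + 7k = 5307.000111… → ⌈·⌉ = 5308
j=9: r + 8k = 6023.444555… → ⌈·⌉ = 6024

292, 1009, 1725, 2442, 3158, 3875, 4591, 5308, 6024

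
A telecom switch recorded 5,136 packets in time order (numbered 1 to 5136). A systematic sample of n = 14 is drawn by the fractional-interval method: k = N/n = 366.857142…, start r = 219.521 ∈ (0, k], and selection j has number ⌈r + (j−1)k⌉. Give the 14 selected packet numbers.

220, 587, 954, 1321, 1687, 2054, 2421, 2788, 3155, 3522, 3889, 4255, 4622, 4989

j=1: r + 0k = 219.521 → ⌈·⌉ = 220
j=2: r + 1k = 586.378142… → ⌈·⌉ = 587
j=3: r + 2k = 953.235285… → ⌈·⌉ = 954
j=4: r + 3k = 1320.092428… → ⌈·⌉ = 1321
j=5: r + 4k = 1686.949571… → ⌈·⌉ = 1687
j=6: r + 5k = 2053.806714… → ⌈·⌉ = 2054
j=7: r + 6k = 2420.663857… → ⌈·⌉ = 2421
j=8: r + 7k = 2787.521 → ⌈·⌉ = 2788
j=9: r + 8k = 3154.378142… → ⌈·⌉ = 3155
j=10: r + 9k = 3521.235285… → ⌈·⌉ = 3522
j=11: r + 10k = 3888.092428… → ⌈·⌉ = 3889
j=12: r + 11k = 4254.949571… → ⌈·⌉ = 4255
j=13: r + 12k = 4621.806714… → ⌈·⌉ = 4622
j=14: r + 13k = 4988.663857… → ⌈·⌉ = 4989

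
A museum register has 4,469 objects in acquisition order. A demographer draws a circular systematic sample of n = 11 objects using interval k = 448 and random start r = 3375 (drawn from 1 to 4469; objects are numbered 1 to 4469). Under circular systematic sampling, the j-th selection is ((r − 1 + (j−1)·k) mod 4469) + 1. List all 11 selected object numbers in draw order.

3375, 3823, 4271, 250, 698, 1146, 1594, 2042, 2490, 2938, 3386

Selection 1: 3375
Selection 2: 3375 + 448 = 3823
Selection 3: 3823 + 448 = 4271
Selection 4: 4271 + 448 = 4719 → 4719 − 4469 = 250
Selection 5: 250 + 448 = 698
Selection 6: 698 + 448 = 1146
Selection 7: 1146 + 448 = 1594
Selection 8: 1594 + 448 = 2042
Selection 9: 2042 + 448 = 2490
Selection 10: 2490 + 448 = 2938
Selection 11: 2938 + 448 = 3386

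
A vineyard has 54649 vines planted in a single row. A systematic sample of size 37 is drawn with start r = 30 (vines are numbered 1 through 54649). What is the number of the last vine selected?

k = 54649/37 = 1477
37th selection = r + (37−1)·k = 30 + 36×1477 = 30 + 53172 = 53202

53202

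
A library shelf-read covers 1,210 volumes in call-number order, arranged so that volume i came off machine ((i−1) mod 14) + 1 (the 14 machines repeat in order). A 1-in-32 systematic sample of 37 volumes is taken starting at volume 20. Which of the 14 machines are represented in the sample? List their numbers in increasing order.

2, 4, 6, 8, 10, 12, 14

Consecutive selections differ by k = 32, so their machine numbers differ by 32 mod 14 = 4.
gcd(32, 14) = 2, so the sample visits 14/2 = 7 distinct residues mod 14.
Start 20 is machine 6; the machines hit are 2, 4, 6, 8, 10, 12, 14.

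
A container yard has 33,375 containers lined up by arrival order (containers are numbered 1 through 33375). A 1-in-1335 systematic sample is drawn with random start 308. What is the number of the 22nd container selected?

28343

k = 1335
22nd selection = r + (22−1)·k = 308 + 21×1335 = 308 + 28035 = 28343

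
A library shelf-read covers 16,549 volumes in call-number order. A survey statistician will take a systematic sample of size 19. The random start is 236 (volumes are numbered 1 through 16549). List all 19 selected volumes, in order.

k = N/n = 16549/19 = 871
volume 1: 236
volume 2: 236 + 871 = 1107
volume 3: 1107 + 871 = 1978
volume 4: 1978 + 871 = 2849
volume 5: 2849 + 871 = 3720
volume 6: 3720 + 871 = 4591
volume 7: 4591 + 871 = 5462
volume 8: 5462 + 871 = 6333
volume 9: 6333 + 871 = 7204
volume 10: 7204 + 871 = 8075
volume 11: 8075 + 871 = 8946
volume 12: 8946 + 871 = 9817
volume 13: 9817 + 871 = 10688
volume 14: 10688 + 871 = 11559
volume 15: 11559 + 871 = 12430
volume 16: 12430 + 871 = 13301
volume 17: 13301 + 871 = 14172
volume 18: 14172 + 871 = 15043
volume 19: 15043 + 871 = 15914

236, 1107, 1978, 2849, 3720, 4591, 5462, 6333, 7204, 8075, 8946, 9817, 10688, 11559, 12430, 13301, 14172, 15043, 15914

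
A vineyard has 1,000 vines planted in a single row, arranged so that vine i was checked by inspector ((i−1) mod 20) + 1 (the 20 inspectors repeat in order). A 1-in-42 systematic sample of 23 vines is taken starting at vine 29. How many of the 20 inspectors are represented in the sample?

Consecutive selections differ by k = 42, so their inspector numbers differ by 42 mod 20 = 2.
gcd(42, 20) = 2, so the sample visits 20/2 = 10 distinct residues mod 20.
Start 29 is inspector 9; the inspectors hit are 1, 3, 5, 7, 9, 11, 13, 15, 17, 19.

10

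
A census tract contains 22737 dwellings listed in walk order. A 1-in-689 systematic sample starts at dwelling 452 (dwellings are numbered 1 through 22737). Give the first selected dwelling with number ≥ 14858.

14921

k = 689
Steps past start: ⌈(14858 − 452)/689⌉ = ⌈14406/689⌉ = 21
Selected dwelling: 452 + 21×689 = 14921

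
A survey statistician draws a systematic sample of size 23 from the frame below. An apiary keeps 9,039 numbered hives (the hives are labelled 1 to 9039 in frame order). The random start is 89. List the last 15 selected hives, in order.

k = N/n = 9039/23 = 393
9th selection = 89 + 8×393 = 3233
10th: 3233 + 393 = 3626
11th: 3626 + 393 = 4019
12th: 4019 + 393 = 4412
13th: 4412 + 393 = 4805
14th: 4805 + 393 = 5198
15th: 5198 + 393 = 5591
16th: 5591 + 393 = 5984
17th: 5984 + 393 = 6377
18th: 6377 + 393 = 6770
19th: 6770 + 393 = 7163
20th: 7163 + 393 = 7556
21st: 7556 + 393 = 7949
22nd: 7949 + 393 = 8342
23rd: 8342 + 393 = 8735

3233, 3626, 4019, 4412, 4805, 5198, 5591, 5984, 6377, 6770, 7163, 7556, 7949, 8342, 8735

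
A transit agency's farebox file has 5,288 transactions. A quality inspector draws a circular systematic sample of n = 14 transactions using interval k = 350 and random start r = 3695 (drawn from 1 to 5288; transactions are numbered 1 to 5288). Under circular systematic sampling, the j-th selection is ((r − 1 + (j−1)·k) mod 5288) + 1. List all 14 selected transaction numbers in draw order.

Selection 1: 3695
Selection 2: 3695 + 350 = 4045
Selection 3: 4045 + 350 = 4395
Selection 4: 4395 + 350 = 4745
Selection 5: 4745 + 350 = 5095
Selection 6: 5095 + 350 = 5445 → 5445 − 5288 = 157
Selection 7: 157 + 350 = 507
Selection 8: 507 + 350 = 857
Selection 9: 857 + 350 = 1207
Selection 10: 1207 + 350 = 1557
Selection 11: 1557 + 350 = 1907
Selection 12: 1907 + 350 = 2257
Selection 13: 2257 + 350 = 2607
Selection 14: 2607 + 350 = 2957

3695, 4045, 4395, 4745, 5095, 157, 507, 857, 1207, 1557, 1907, 2257, 2607, 2957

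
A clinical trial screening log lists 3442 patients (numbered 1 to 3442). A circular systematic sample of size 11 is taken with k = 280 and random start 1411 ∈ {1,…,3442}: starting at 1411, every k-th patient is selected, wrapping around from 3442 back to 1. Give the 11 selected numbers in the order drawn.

1411, 1691, 1971, 2251, 2531, 2811, 3091, 3371, 209, 489, 769

Selection 1: 1411
Selection 2: 1411 + 280 = 1691
Selection 3: 1691 + 280 = 1971
Selection 4: 1971 + 280 = 2251
Selection 5: 2251 + 280 = 2531
Selection 6: 2531 + 280 = 2811
Selection 7: 2811 + 280 = 3091
Selection 8: 3091 + 280 = 3371
Selection 9: 3371 + 280 = 3651 → 3651 − 3442 = 209
Selection 10: 209 + 280 = 489
Selection 11: 489 + 280 = 769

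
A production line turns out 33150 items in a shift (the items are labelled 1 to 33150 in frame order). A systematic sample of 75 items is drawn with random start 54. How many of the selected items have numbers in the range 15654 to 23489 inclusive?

k = 33150/75 = 442
First selection ≥ 15654: 54 + ⌈(15654−54)/442⌉·442 = 54 + 36×442 = 15966
Last selection ≤ 23489: 54 + ⌊(23489−54)/442⌋·442 = 54 + 53×442 = 23480
Count = 53 − 36 + 1 = 18

18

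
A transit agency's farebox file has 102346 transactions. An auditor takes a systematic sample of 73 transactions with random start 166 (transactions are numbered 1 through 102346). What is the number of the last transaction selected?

101110

k = 102346/73 = 1402
73rd selection = r + (73−1)·k = 166 + 72×1402 = 166 + 100944 = 101110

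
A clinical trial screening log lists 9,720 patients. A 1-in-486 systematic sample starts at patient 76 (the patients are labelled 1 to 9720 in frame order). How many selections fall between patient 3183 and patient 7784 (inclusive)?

9

k = 486
First selection ≥ 3183: 76 + ⌈(3183−76)/486⌉·486 = 76 + 7×486 = 3478
Last selection ≤ 7784: 76 + ⌊(7784−76)/486⌋·486 = 76 + 15×486 = 7366
Count = 15 − 7 + 1 = 9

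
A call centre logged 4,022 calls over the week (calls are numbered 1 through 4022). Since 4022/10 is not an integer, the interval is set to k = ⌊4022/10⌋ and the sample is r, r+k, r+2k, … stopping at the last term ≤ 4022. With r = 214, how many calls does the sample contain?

k = ⌊4022/10⌋ = 402
Achieved size = ⌊(4022 − 214)/402⌋ + 1 = ⌊3808/402⌋ + 1 = 9 + 1 = 10
(last selection: 214 + 9×402 = 3832 ≤ 4022; next would be 4234 > 4022)

10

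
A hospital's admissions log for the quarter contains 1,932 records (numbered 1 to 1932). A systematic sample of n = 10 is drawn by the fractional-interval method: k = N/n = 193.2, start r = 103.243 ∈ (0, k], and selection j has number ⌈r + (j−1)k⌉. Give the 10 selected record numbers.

j=1: r + 0k = 103.243 → ⌈·⌉ = 104
j=2: r + 1k = 296.443 → ⌈·⌉ = 297
j=3: r + 2k = 489.643 → ⌈·⌉ = 490
j=4: r + 3k = 682.843 → ⌈·⌉ = 683
j=5: r + 4k = 876.043 → ⌈·⌉ = 877
j=6: r + 5k = 1069.243 → ⌈·⌉ = 1070
j=7: r + 6k = 1262.443 → ⌈·⌉ = 1263
j=8: r + 7k = 1455.643 → ⌈·⌉ = 1456
j=9: r + 8k = 1648.843 → ⌈·⌉ = 1649
j=10: r + 9k = 1842.043 → ⌈·⌉ = 1843

104, 297, 490, 683, 877, 1070, 1263, 1456, 1649, 1843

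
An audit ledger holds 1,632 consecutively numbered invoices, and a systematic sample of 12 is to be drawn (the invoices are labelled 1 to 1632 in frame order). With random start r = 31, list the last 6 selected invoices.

k = N/n = 1632/12 = 136
7th selection = 31 + 6×136 = 847
8th: 847 + 136 = 983
9th: 983 + 136 = 1119
10th: 1119 + 136 = 1255
11th: 1255 + 136 = 1391
12th: 1391 + 136 = 1527

847, 983, 1119, 1255, 1391, 1527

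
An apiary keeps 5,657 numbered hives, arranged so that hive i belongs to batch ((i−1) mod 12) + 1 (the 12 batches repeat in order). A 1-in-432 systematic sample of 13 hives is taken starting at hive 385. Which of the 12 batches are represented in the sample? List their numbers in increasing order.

Consecutive selections differ by k = 432, so their batch numbers differ by 432 mod 12 = 0.
gcd(432, 12) = 12, so the sample visits 12/12 = 1 distinct residues mod 12.
Start 385 is batch 1; the batches hit are 1.

1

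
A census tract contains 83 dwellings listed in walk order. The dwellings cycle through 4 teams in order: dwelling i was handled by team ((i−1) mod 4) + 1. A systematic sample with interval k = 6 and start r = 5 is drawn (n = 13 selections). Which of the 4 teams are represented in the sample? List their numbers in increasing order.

1, 3

Consecutive selections differ by k = 6, so their team numbers differ by 6 mod 4 = 2.
gcd(6, 4) = 2, so the sample visits 4/2 = 2 distinct residues mod 4.
Start 5 is team 1; the teams hit are 1, 3.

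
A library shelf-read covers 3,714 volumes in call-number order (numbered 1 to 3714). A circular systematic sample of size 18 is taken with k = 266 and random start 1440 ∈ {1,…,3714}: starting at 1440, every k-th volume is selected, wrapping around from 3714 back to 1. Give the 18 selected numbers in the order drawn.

Selection 1: 1440
Selection 2: 1440 + 266 = 1706
Selection 3: 1706 + 266 = 1972
Selection 4: 1972 + 266 = 2238
Selection 5: 2238 + 266 = 2504
Selection 6: 2504 + 266 = 2770
Selection 7: 2770 + 266 = 3036
Selection 8: 3036 + 266 = 3302
Selection 9: 3302 + 266 = 3568
Selection 10: 3568 + 266 = 3834 → 3834 − 3714 = 120
Selection 11: 120 + 266 = 386
Selection 12: 386 + 266 = 652
Selection 13: 652 + 266 = 918
Selection 14: 918 + 266 = 1184
Selection 15: 1184 + 266 = 1450
Selection 16: 1450 + 266 = 1716
Selection 17: 1716 + 266 = 1982
Selection 18: 1982 + 266 = 2248

1440, 1706, 1972, 2238, 2504, 2770, 3036, 3302, 3568, 120, 386, 652, 918, 1184, 1450, 1716, 1982, 2248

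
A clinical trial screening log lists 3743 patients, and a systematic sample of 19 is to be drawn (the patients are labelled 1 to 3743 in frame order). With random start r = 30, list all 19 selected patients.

k = N/n = 3743/19 = 197
patient 1: 30
patient 2: 30 + 197 = 227
patient 3: 227 + 197 = 424
patient 4: 424 + 197 = 621
patient 5: 621 + 197 = 818
patient 6: 818 + 197 = 1015
patient 7: 1015 + 197 = 1212
patient 8: 1212 + 197 = 1409
patient 9: 1409 + 197 = 1606
patient 10: 1606 + 197 = 1803
patient 11: 1803 + 197 = 2000
patient 12: 2000 + 197 = 2197
patient 13: 2197 + 197 = 2394
patient 14: 2394 + 197 = 2591
patient 15: 2591 + 197 = 2788
patient 16: 2788 + 197 = 2985
patient 17: 2985 + 197 = 3182
patient 18: 3182 + 197 = 3379
patient 19: 3379 + 197 = 3576

30, 227, 424, 621, 818, 1015, 1212, 1409, 1606, 1803, 2000, 2197, 2394, 2591, 2788, 2985, 3182, 3379, 3576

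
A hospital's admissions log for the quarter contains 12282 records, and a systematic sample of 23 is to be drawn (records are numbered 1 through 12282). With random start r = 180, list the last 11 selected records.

k = N/n = 12282/23 = 534
13th selection = 180 + 12×534 = 6588
14th: 6588 + 534 = 7122
15th: 7122 + 534 = 7656
16th: 7656 + 534 = 8190
17th: 8190 + 534 = 8724
18th: 8724 + 534 = 9258
19th: 9258 + 534 = 9792
20th: 9792 + 534 = 10326
21st: 10326 + 534 = 10860
22nd: 10860 + 534 = 11394
23rd: 11394 + 534 = 11928

6588, 7122, 7656, 8190, 8724, 9258, 9792, 10326, 10860, 11394, 11928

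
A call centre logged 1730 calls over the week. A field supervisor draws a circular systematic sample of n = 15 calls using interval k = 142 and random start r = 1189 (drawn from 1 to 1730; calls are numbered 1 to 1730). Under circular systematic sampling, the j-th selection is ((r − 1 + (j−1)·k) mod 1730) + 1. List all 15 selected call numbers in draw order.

Selection 1: 1189
Selection 2: 1189 + 142 = 1331
Selection 3: 1331 + 142 = 1473
Selection 4: 1473 + 142 = 1615
Selection 5: 1615 + 142 = 1757 → 1757 − 1730 = 27
Selection 6: 27 + 142 = 169
Selection 7: 169 + 142 = 311
Selection 8: 311 + 142 = 453
Selection 9: 453 + 142 = 595
Selection 10: 595 + 142 = 737
Selection 11: 737 + 142 = 879
Selection 12: 879 + 142 = 1021
Selection 13: 1021 + 142 = 1163
Selection 14: 1163 + 142 = 1305
Selection 15: 1305 + 142 = 1447

1189, 1331, 1473, 1615, 27, 169, 311, 453, 595, 737, 879, 1021, 1163, 1305, 1447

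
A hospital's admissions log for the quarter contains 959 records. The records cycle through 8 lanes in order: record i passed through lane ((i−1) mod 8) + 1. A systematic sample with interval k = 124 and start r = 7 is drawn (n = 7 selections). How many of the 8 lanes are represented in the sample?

Consecutive selections differ by k = 124, so their lane numbers differ by 124 mod 8 = 4.
gcd(124, 8) = 4, so the sample visits 8/4 = 2 distinct residues mod 8.
Start 7 is lane 7; the lanes hit are 3, 7.

2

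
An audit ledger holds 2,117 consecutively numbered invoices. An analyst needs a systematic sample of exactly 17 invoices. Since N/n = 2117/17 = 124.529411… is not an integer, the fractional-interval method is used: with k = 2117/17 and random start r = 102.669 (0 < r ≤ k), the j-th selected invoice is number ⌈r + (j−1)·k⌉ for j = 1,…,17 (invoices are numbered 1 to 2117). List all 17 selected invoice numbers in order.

103, 228, 352, 477, 601, 726, 850, 975, 1099, 1224, 1348, 1473, 1598, 1722, 1847, 1971, 2096

j=1: r + 0k = 102.669 → ⌈·⌉ = 103
j=2: r + 1k = 227.198411… → ⌈·⌉ = 228
j=3: r + 2k = 351.727823… → ⌈·⌉ = 352
j=4: r + 3k = 476.257235… → ⌈·⌉ = 477
j=5: r + 4k = 600.786647… → ⌈·⌉ = 601
j=6: r + 5k = 725.316058… → ⌈·⌉ = 726
j=7: r + 6k = 849.845470… → ⌈·⌉ = 850
j=8: r + 7k = 974.374882… → ⌈·⌉ = 975
j=9: r + 8k = 1098.904294… → ⌈·⌉ = 1099
j=10: r + 9k = 1223.433705… → ⌈·⌉ = 1224
j=11: r + 10k = 1347.963117… → ⌈·⌉ = 1348
j=12: r + 11k = 1472.492529… → ⌈·⌉ = 1473
j=13: r + 12k = 1597.021941… → ⌈·⌉ = 1598
j=14: r + 13k = 1721.551352… → ⌈·⌉ = 1722
j=15: r + 14k = 1846.080764… → ⌈·⌉ = 1847
j=16: r + 15k = 1970.610176… → ⌈·⌉ = 1971
j=17: r + 16k = 2095.139588… → ⌈·⌉ = 2096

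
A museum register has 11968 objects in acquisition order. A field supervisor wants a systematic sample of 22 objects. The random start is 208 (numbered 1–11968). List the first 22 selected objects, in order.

208, 752, 1296, 1840, 2384, 2928, 3472, 4016, 4560, 5104, 5648, 6192, 6736, 7280, 7824, 8368, 8912, 9456, 10000, 10544, 11088, 11632

k = N/n = 11968/22 = 544
object 1: 208
object 2: 208 + 544 = 752
object 3: 752 + 544 = 1296
object 4: 1296 + 544 = 1840
object 5: 1840 + 544 = 2384
object 6: 2384 + 544 = 2928
object 7: 2928 + 544 = 3472
object 8: 3472 + 544 = 4016
object 9: 4016 + 544 = 4560
object 10: 4560 + 544 = 5104
object 11: 5104 + 544 = 5648
object 12: 5648 + 544 = 6192
object 13: 6192 + 544 = 6736
object 14: 6736 + 544 = 7280
object 15: 7280 + 544 = 7824
object 16: 7824 + 544 = 8368
object 17: 8368 + 544 = 8912
object 18: 8912 + 544 = 9456
object 19: 9456 + 544 = 10000
object 20: 10000 + 544 = 10544
object 21: 10544 + 544 = 11088
object 22: 11088 + 544 = 11632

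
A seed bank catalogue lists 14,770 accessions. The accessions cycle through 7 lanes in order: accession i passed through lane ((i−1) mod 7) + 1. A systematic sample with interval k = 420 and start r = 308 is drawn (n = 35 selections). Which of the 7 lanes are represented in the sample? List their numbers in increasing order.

Consecutive selections differ by k = 420, so their lane numbers differ by 420 mod 7 = 0.
gcd(420, 7) = 7, so the sample visits 7/7 = 1 distinct residues mod 7.
Start 308 is lane 7; the lanes hit are 7.

7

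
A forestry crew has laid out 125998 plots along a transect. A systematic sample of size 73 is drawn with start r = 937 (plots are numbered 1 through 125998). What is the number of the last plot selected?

125209

k = 125998/73 = 1726
73rd selection = r + (73−1)·k = 937 + 72×1726 = 937 + 124272 = 125209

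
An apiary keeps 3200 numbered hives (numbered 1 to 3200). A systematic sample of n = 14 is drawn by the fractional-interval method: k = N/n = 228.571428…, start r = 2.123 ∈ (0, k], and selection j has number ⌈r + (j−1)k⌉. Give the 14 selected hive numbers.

3, 231, 460, 688, 917, 1145, 1374, 1603, 1831, 2060, 2288, 2517, 2745, 2974

j=1: r + 0k = 2.123 → ⌈·⌉ = 3
j=2: r + 1k = 230.694428… → ⌈·⌉ = 231
j=3: r + 2k = 459.265857… → ⌈·⌉ = 460
j=4: r + 3k = 687.837285… → ⌈·⌉ = 688
j=5: r + 4k = 916.408714… → ⌈·⌉ = 917
j=6: r + 5k = 1144.980142… → ⌈·⌉ = 1145
j=7: r + 6k = 1373.551571… → ⌈·⌉ = 1374
j=8: r + 7k = 1602.123 → ⌈·⌉ = 1603
j=9: r + 8k = 1830.694428… → ⌈·⌉ = 1831
j=10: r + 9k = 2059.265857… → ⌈·⌉ = 2060
j=11: r + 10k = 2287.837285… → ⌈·⌉ = 2288
j=12: r + 11k = 2516.408714… → ⌈·⌉ = 2517
j=13: r + 12k = 2744.980142… → ⌈·⌉ = 2745
j=14: r + 13k = 2973.551571… → ⌈·⌉ = 2974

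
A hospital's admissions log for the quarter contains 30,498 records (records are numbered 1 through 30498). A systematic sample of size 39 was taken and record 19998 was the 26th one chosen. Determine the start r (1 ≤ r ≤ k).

k = 30498/39 = 782
r = 19998 − (26−1)×782 = 19998 − 19550 = 448

448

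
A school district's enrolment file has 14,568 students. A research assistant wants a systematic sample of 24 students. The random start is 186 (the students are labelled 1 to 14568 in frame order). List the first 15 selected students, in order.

k = N/n = 14568/24 = 607
student 1: 186
student 2: 186 + 607 = 793
student 3: 793 + 607 = 1400
student 4: 1400 + 607 = 2007
student 5: 2007 + 607 = 2614
student 6: 2614 + 607 = 3221
student 7: 3221 + 607 = 3828
student 8: 3828 + 607 = 4435
student 9: 4435 + 607 = 5042
student 10: 5042 + 607 = 5649
student 11: 5649 + 607 = 6256
student 12: 6256 + 607 = 6863
student 13: 6863 + 607 = 7470
student 14: 7470 + 607 = 8077
student 15: 8077 + 607 = 8684

186, 793, 1400, 2007, 2614, 3221, 3828, 4435, 5042, 5649, 6256, 6863, 7470, 8077, 8684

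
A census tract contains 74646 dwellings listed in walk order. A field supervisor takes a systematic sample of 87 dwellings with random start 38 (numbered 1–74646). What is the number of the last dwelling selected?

k = 74646/87 = 858
87th selection = r + (87−1)·k = 38 + 86×858 = 38 + 73788 = 73826

73826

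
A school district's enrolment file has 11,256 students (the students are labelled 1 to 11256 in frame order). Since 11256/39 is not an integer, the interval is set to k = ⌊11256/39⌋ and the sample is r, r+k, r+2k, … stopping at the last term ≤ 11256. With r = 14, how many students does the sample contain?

k = ⌊11256/39⌋ = 288
Achieved size = ⌊(11256 − 14)/288⌋ + 1 = ⌊11242/288⌋ + 1 = 39 + 1 = 40
(last selection: 14 + 39×288 = 11246 ≤ 11256; next would be 11534 > 11256)

40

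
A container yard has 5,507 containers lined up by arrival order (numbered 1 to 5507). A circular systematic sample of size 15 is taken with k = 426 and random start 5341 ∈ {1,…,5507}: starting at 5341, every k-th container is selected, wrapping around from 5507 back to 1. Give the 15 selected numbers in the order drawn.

Selection 1: 5341
Selection 2: 5341 + 426 = 5767 → 5767 − 5507 = 260
Selection 3: 260 + 426 = 686
Selection 4: 686 + 426 = 1112
Selection 5: 1112 + 426 = 1538
Selection 6: 1538 + 426 = 1964
Selection 7: 1964 + 426 = 2390
Selection 8: 2390 + 426 = 2816
Selection 9: 2816 + 426 = 3242
Selection 10: 3242 + 426 = 3668
Selection 11: 3668 + 426 = 4094
Selection 12: 4094 + 426 = 4520
Selection 13: 4520 + 426 = 4946
Selection 14: 4946 + 426 = 5372
Selection 15: 5372 + 426 = 5798 → 5798 − 5507 = 291

5341, 260, 686, 1112, 1538, 1964, 2390, 2816, 3242, 3668, 4094, 4520, 4946, 5372, 291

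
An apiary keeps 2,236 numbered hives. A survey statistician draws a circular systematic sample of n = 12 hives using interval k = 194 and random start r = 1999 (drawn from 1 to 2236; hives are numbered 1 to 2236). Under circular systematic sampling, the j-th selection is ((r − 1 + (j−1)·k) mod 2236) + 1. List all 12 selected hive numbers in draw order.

Selection 1: 1999
Selection 2: 1999 + 194 = 2193
Selection 3: 2193 + 194 = 2387 → 2387 − 2236 = 151
Selection 4: 151 + 194 = 345
Selection 5: 345 + 194 = 539
Selection 6: 539 + 194 = 733
Selection 7: 733 + 194 = 927
Selection 8: 927 + 194 = 1121
Selection 9: 1121 + 194 = 1315
Selection 10: 1315 + 194 = 1509
Selection 11: 1509 + 194 = 1703
Selection 12: 1703 + 194 = 1897

1999, 2193, 151, 345, 539, 733, 927, 1121, 1315, 1509, 1703, 1897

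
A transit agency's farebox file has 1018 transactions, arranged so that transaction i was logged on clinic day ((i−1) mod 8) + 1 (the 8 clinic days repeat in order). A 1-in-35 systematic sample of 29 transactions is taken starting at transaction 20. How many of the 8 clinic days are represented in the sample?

Consecutive selections differ by k = 35, so their clinic day numbers differ by 35 mod 8 = 3.
gcd(35, 8) = 1, so the sample visits 8/1 = 8 distinct residues mod 8.
Start 20 is clinic day 4; the clinic days hit are 1, 2, 3, 4, 5, 6, 7, 8.

8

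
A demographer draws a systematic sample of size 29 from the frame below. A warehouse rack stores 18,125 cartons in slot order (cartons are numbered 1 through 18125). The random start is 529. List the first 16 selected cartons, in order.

k = N/n = 18125/29 = 625
carton 1: 529
carton 2: 529 + 625 = 1154
carton 3: 1154 + 625 = 1779
carton 4: 1779 + 625 = 2404
carton 5: 2404 + 625 = 3029
carton 6: 3029 + 625 = 3654
carton 7: 3654 + 625 = 4279
carton 8: 4279 + 625 = 4904
carton 9: 4904 + 625 = 5529
carton 10: 5529 + 625 = 6154
carton 11: 6154 + 625 = 6779
carton 12: 6779 + 625 = 7404
carton 13: 7404 + 625 = 8029
carton 14: 8029 + 625 = 8654
carton 15: 8654 + 625 = 9279
carton 16: 9279 + 625 = 9904

529, 1154, 1779, 2404, 3029, 3654, 4279, 4904, 5529, 6154, 6779, 7404, 8029, 8654, 9279, 9904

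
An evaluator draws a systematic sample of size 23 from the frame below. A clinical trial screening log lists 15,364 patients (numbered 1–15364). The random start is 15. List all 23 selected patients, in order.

15, 683, 1351, 2019, 2687, 3355, 4023, 4691, 5359, 6027, 6695, 7363, 8031, 8699, 9367, 10035, 10703, 11371, 12039, 12707, 13375, 14043, 14711

k = N/n = 15364/23 = 668
patient 1: 15
patient 2: 15 + 668 = 683
patient 3: 683 + 668 = 1351
patient 4: 1351 + 668 = 2019
patient 5: 2019 + 668 = 2687
patient 6: 2687 + 668 = 3355
patient 7: 3355 + 668 = 4023
patient 8: 4023 + 668 = 4691
patient 9: 4691 + 668 = 5359
patient 10: 5359 + 668 = 6027
patient 11: 6027 + 668 = 6695
patient 12: 6695 + 668 = 7363
patient 13: 7363 + 668 = 8031
patient 14: 8031 + 668 = 8699
patient 15: 8699 + 668 = 9367
patient 16: 9367 + 668 = 10035
patient 17: 10035 + 668 = 10703
patient 18: 10703 + 668 = 11371
patient 19: 11371 + 668 = 12039
patient 20: 12039 + 668 = 12707
patient 21: 12707 + 668 = 13375
patient 22: 13375 + 668 = 14043
patient 23: 14043 + 668 = 14711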